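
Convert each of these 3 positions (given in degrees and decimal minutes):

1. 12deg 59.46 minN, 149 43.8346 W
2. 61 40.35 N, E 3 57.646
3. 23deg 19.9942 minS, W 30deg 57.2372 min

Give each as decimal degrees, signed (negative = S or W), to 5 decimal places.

1. 12.99100, -149.73058
2. 61.67250, 3.96077
3. -23.33324, -30.95395

Point 1:
  Lat: 59.46′ = 0.991000°; total 12.991000
  N ⇒ keep positive
  λ: 149 + 43.8346/60 = 149.730577
  W → negative
Point 2:
  Latitude: 40.35′ = 0.672500°; total 61.672500
  N ⇒ keep positive
  Lon: 3 + 57.646/60 = 3.960767
  E → positive
Point 3:
  Latitude: 19.9942′ = 0.333237°; total 23.333237
  S → negative
  Lon: 57.2372′ = 0.953953°; total 30.953953
  hemisphere W, so the sign is −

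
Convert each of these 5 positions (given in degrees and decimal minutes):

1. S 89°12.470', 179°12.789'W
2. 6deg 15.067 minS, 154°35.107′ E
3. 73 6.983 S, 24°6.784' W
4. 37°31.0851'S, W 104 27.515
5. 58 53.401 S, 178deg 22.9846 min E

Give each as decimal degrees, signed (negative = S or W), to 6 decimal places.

Point 1:
  φ: 12.47′ = 0.207833°; total 89.2078333
  hemisphere S, so the sign is −
  λ: 179 + 12.789/60 = 179.2131500
  W ⇒ negate
Point 2:
  Latitude: 6 + 15.067/60 = 6.2511167
  S → negative
  λ: 35.107′ = 0.585117°; total 154.5851167
  E → positive
Point 3:
  Latitude: 73 + 6.983/60 = 73.1163833
  S → negative
  Longitude: 6.784′ = 0.113067°; total 24.1130667
  hemisphere W, so the sign is −
Point 4:
  Latitude: 31.0851′ = 0.518085°; total 37.5180850
  S → negative
  Longitude: 27.515′ = 0.458583°; total 104.4585833
  W → negative
Point 5:
  Latitude: 58 + 53.401/60 = 58.8900167
  hemisphere S, so the sign is −
  Lon: 22.9846′ = 0.383077°; total 178.3830767
  E → positive

1. -89.207833, -179.213150
2. -6.251117, 154.585117
3. -73.116383, -24.113067
4. -37.518085, -104.458583
5. -58.890017, 178.383077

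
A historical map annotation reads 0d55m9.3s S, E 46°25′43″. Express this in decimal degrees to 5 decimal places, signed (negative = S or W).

-0.91925, 46.42861

φ: 55′ + 9.3″ = 55.15500′; 0 + 55.15500/60 = 0.919250
S → negative
λ: 46° + 25/60 + 43/3600 = 46 + 0.416667 + 0.011944 = 46.428611
E ⇒ keep positive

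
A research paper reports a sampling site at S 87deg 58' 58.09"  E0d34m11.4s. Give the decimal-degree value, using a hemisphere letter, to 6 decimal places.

Lat: 87 + 58/60 + 58.09/3600 = 87.9828028
Longitude: 34′ + 11.4″ = 34.19000′; 0 + 34.19000/60 = 0.5698333

87.982803° S, 0.569833° E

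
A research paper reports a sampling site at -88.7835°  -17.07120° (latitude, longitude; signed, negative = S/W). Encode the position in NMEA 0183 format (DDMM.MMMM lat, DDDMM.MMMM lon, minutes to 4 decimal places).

Latitude is negative → S; |value| = 88.783500
Lat: fractional part 0.783500 → 47.010000 minutes
Longitude is negative → W; |value| = 17.071200
Longitude: fractional part 0.071200 → 4.272000 minutes

8847.0100,S / 01704.2720,W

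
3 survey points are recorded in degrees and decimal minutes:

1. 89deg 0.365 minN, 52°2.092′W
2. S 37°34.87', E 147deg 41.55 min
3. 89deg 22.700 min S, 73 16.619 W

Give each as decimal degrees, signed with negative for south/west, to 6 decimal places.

Point 1:
  Lat: 0.365′ = 0.006083°; total 89.0060833
  N → positive
  λ: 52 + 2.092/60 = 52.0348667
  hemisphere W, so the sign is −
Point 2:
  φ: 34.87′ = 0.581167°; total 37.5811667
  S ⇒ negate
  Longitude: 147 + 41.55/60 = 147.6925000
  E ⇒ keep positive
Point 3:
  φ: 89 + 22.7/60 = 89.3783333
  S → negative
  Lon: 16.619′ = 0.276983°; total 73.2769833
  W ⇒ negate

1. 89.006083, -52.034867
2. -37.581167, 147.692500
3. -89.378333, -73.276983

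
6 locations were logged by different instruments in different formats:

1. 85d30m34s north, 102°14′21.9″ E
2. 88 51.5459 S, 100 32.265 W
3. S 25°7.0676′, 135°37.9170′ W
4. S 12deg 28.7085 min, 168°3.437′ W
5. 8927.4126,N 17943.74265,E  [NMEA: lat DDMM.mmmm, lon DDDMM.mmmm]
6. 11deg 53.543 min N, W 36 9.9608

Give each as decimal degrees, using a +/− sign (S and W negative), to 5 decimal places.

Point 1:
  Latitude: 30′ + 34″ = 30.56667′; 85 + 30.56667/60 = 85.509444
  N ⇒ keep positive
  λ: 102° + 14/60 + 21.9/3600 = 102 + 0.233333 + 0.006083 = 102.239417
  E → positive
Point 2:
  Latitude: 88 + 51.5459/60 = 88.859098
  S → negative
  Longitude: 100 + 32.265/60 = 100.537750
  W ⇒ negate
Point 3:
  Lat: 25 + 7.0676/60 = 25.117793
  S → negative
  Lon: 135 + 37.917/60 = 135.631950
  hemisphere W, so the sign is −
Point 4:
  φ: 12 + 28.7085/60 = 12.478475
  hemisphere S, so the sign is −
  Lon: 168 + 3.437/60 = 168.057283
  W ⇒ negate
Point 5:
  Lat: degrees = first 2 digits = 89, minutes = 27.4126; 89 + 27.4126/60 = 89.456877
  N → positive
  Lon: degrees = first 3 digits = 179, minutes = 43.74265; 179 + 43.74265/60 = 179.729044
  E → positive
Point 6:
  Latitude: 11 + 53.543/60 = 11.892383
  N → positive
  Lon: 36 + 9.9608/60 = 36.166013
  hemisphere W, so the sign is −

1. 85.50944, 102.23942
2. -88.85910, -100.53775
3. -25.11779, -135.63195
4. -12.47848, -168.05728
5. 89.45688, 179.72904
6. 11.89238, -36.16601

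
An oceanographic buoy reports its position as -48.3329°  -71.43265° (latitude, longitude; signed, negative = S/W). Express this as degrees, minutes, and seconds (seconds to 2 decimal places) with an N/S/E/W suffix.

48°19′58.44″ S, 71°25′57.54″ W

Latitude is negative → S; |value| = 48.332900
Lat: 0.332900 × 60 = 19.97400′ → 19′, remainder × 60 = 58.4400″
Longitude is negative → W; |value| = 71.432650
λ: 0.432650° → 25.95900′; 0.95900 × 60 = 57.5400″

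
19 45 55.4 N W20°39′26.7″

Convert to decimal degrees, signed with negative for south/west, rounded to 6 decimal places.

19.765389, -20.657417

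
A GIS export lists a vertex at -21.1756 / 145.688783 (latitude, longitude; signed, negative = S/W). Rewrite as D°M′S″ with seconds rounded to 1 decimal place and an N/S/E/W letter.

Latitude is negative → S; |value| = 21.175600
Latitude: 0.175600 × 60 = 10.53600′ → 10′, remainder × 60 = 32.160″
Lon: 0.688783° → 41.32698′; 0.32698 × 60 = 19.619″

21°10′32.2″ S, 145°41′19.6″ E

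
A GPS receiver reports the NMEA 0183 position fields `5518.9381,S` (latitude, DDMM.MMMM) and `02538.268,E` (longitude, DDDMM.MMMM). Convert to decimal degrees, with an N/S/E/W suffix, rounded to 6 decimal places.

55.315635° S, 25.637800° E

Lat: degrees = first 2 digits = 55, minutes = 18.9381; 55 + 18.9381/60 = 55.3156350
λ: degrees = first 3 digits = 25, minutes = 38.268; 25 + 38.268/60 = 25.6378000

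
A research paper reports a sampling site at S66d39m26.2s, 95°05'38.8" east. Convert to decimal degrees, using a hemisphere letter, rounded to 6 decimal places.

66.657278° S, 95.094111° E

Latitude: 39′ + 26.2″ = 39.43667′; 66 + 39.43667/60 = 66.6572778
λ: 95 + 5/60 + 38.8/3600 = 95.0941111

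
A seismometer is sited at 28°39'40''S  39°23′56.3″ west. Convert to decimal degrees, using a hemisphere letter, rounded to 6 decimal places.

28.661111° S, 39.398972° W

Lat: 39′ + 40″ = 39.66667′; 28 + 39.66667/60 = 28.6611111
Longitude: 39° + 23/60 + 56.3/3600 = 39 + 0.383333 + 0.015639 = 39.3989722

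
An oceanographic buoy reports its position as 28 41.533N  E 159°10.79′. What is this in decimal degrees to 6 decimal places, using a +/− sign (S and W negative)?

Lat: 41.533′ = 0.692217°; total 28.6922167
N → positive
Lon: 10.79′ = 0.179833°; total 159.1798333
E ⇒ keep positive

28.692217, 159.179833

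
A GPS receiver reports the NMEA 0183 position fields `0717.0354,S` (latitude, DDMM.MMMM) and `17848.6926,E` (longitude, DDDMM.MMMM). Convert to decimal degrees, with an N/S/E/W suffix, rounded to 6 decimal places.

Latitude: degrees = first 2 digits = 7, minutes = 17.0354; 7 + 17.0354/60 = 7.2839233
Lon: degrees = first 3 digits = 178, minutes = 48.6926; 178 + 48.6926/60 = 178.8115433

7.283923° S, 178.811543° E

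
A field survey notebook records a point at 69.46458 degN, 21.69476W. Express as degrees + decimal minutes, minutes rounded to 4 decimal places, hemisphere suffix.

Latitude: 69° + 0.464580 × 60 = 69° 27.874800′
Longitude: minutes = (21.694760 − 21) × 60 = 41.685600

69° 27.8748′ N, 21° 41.6856′ W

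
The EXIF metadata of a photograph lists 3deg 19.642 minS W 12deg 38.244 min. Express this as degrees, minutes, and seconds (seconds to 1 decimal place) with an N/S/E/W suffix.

Latitude: fractional minutes 0.64200 × 60 = 38.520″
Longitude: 38.24400′ → 38′ and 0.24400 × 60 = 14.640″

3°19′38.5″ S, 12°38′14.6″ W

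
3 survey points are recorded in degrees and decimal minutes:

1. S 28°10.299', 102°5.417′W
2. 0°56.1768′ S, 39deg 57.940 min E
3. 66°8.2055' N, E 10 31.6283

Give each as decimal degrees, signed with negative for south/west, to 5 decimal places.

Point 1:
  φ: 10.299′ = 0.171650°; total 28.171650
  hemisphere S, so the sign is −
  Lon: 102 + 5.417/60 = 102.090283
  W → negative
Point 2:
  Lat: 0 + 56.1768/60 = 0.936280
  S → negative
  Longitude: 57.94′ = 0.965667°; total 39.965667
  E ⇒ keep positive
Point 3:
  Lat: 66 + 8.2055/60 = 66.136758
  N → positive
  λ: 31.6283′ = 0.527138°; total 10.527138
  E ⇒ keep positive

1. -28.17165, -102.09028
2. -0.93628, 39.96567
3. 66.13676, 10.52714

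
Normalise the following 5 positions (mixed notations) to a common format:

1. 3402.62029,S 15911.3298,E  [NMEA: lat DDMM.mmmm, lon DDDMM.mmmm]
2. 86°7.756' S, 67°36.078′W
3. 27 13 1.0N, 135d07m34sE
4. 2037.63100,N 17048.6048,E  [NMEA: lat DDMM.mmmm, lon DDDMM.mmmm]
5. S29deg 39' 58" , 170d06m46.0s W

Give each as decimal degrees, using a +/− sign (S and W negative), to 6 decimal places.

1. -34.043672, 159.188830
2. -86.129267, -67.601300
3. 27.216944, 135.126111
4. 20.627183, 170.810080
5. -29.666111, -170.112778

Point 1:
  φ: split at 2 digits → 34° and 2.62029′; 34 + 2.62029/60 = 34.0436715
  S → negative
  Lon: degrees = first 3 digits = 159, minutes = 11.3298; 159 + 11.3298/60 = 159.1888300
  E ⇒ keep positive
Point 2:
  φ: 86 + 7.756/60 = 86.1292667
  S → negative
  λ: 67 + 36.078/60 = 67.6013000
  W → negative
Point 3:
  Latitude: 27° + 13/60 + 1/3600 = 27 + 0.216667 + 0.000278 = 27.2169444
  N ⇒ keep positive
  λ: 135° + 7/60 + 34/3600 = 135 + 0.116667 + 0.009444 = 135.1261111
  E → positive
Point 4:
  φ: split at 2 digits → 20° and 37.631′; 20 + 37.631/60 = 20.6271833
  N ⇒ keep positive
  Longitude: degrees = first 3 digits = 170, minutes = 48.6048; 170 + 48.6048/60 = 170.8100800
  E ⇒ keep positive
Point 5:
  Latitude: 29 + 39/60 + 58/3600 = 29.6661111
  hemisphere S, so the sign is −
  Longitude: 170 + 6/60 + 46/3600 = 170.1127778
  W → negative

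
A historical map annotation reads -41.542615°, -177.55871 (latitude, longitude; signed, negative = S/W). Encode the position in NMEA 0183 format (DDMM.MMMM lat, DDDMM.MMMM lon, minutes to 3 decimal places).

4132.557,S / 17733.523,W

Latitude is negative → S; |value| = 41.542615
Lat: minutes = (41.542615 − 41) × 60 = 32.55690
Longitude is negative → W; |value| = 177.558710
Longitude: fractional part 0.558710 → 33.52260 minutes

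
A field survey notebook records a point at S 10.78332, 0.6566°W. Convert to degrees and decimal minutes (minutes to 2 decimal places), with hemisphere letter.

10° 47.00′ S, 0° 39.40′ W

Latitude: fractional part 0.783320 → 46.9992 minutes
Longitude: minutes = (0.656600 − 0) × 60 = 39.3960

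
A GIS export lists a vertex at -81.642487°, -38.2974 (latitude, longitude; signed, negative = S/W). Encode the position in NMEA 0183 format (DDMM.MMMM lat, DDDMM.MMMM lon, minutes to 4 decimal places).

Latitude is negative → S; |value| = 81.642487
φ: minutes = (81.642487 − 81) × 60 = 38.549220
Longitude is negative → W; |value| = 38.297400
Longitude: minutes = (38.297400 − 38) × 60 = 17.844000

8138.5492,S / 03817.8440,W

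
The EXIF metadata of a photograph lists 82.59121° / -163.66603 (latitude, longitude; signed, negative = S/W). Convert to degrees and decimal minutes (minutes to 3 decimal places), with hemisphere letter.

φ: 82° + 0.591210 × 60 = 82° 35.47260′
Longitude is negative → W; |value| = 163.666030
λ: 163° + 0.666030 × 60 = 163° 39.96180′

82° 35.473′ N, 163° 39.962′ W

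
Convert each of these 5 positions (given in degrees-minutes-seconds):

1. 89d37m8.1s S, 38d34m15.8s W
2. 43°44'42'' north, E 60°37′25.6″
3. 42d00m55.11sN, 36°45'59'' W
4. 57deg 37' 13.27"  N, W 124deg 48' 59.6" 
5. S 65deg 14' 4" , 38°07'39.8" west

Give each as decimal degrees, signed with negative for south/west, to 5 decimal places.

Point 1:
  Lat: 89 + 37/60 + 8.1/3600 = 89.618917
  S → negative
  λ: 38 + 34/60 + 15.8/3600 = 38.571056
  W → negative
Point 2:
  φ: 43 + 44/60 + 42/3600 = 43.745000
  N → positive
  Lon: 60 + 37/60 + 25.6/3600 = 60.623778
  E ⇒ keep positive
Point 3:
  Lat: 42 + 0/60 + 55.11/3600 = 42.015308
  N → positive
  λ: 45′ + 59″ = 45.98333′; 36 + 45.98333/60 = 36.766389
  W ⇒ negate
Point 4:
  Latitude: 57 + 37/60 + 13.27/3600 = 57.620353
  N ⇒ keep positive
  λ: 124° + 48/60 + 59.6/3600 = 124 + 0.800000 + 0.016556 = 124.816556
  W → negative
Point 5:
  Lat: 65° + 14/60 + 4/3600 = 65 + 0.233333 + 0.001111 = 65.234444
  S ⇒ negate
  Longitude: 38° + 7/60 + 39.8/3600 = 38 + 0.116667 + 0.011056 = 38.127722
  W → negative

1. -89.61892, -38.57106
2. 43.74500, 60.62378
3. 42.01531, -36.76639
4. 57.62035, -124.81656
5. -65.23444, -38.12772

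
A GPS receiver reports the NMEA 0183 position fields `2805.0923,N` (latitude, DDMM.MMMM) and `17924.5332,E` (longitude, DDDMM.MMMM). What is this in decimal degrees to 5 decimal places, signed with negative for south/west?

28.08487, 179.40889

Latitude: degrees = first 2 digits = 28, minutes = 5.0923; 28 + 5.0923/60 = 28.084872
N → positive
Lon: degrees = first 3 digits = 179, minutes = 24.5332; 179 + 24.5332/60 = 179.408887
E → positive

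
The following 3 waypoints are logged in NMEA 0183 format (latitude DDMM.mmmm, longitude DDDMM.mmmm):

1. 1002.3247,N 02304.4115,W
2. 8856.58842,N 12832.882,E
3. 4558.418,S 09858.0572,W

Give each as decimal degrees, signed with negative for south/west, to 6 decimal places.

Point 1:
  Latitude: degrees = first 2 digits = 10, minutes = 2.3247; 10 + 2.3247/60 = 10.0387450
  N → positive
  Lon: degrees = first 3 digits = 23, minutes = 4.4115; 23 + 4.4115/60 = 23.0735250
  W → negative
Point 2:
  Lat: split at 2 digits → 88° and 56.58842′; 88 + 56.58842/60 = 88.9431403
  N ⇒ keep positive
  Longitude: degrees = first 3 digits = 128, minutes = 32.882; 128 + 32.882/60 = 128.5480333
  E ⇒ keep positive
Point 3:
  Lat: split at 2 digits → 45° and 58.418′; 45 + 58.418/60 = 45.9736333
  S ⇒ negate
  Lon: degrees = first 3 digits = 98, minutes = 58.0572; 98 + 58.0572/60 = 98.9676200
  hemisphere W, so the sign is −

1. 10.038745, -23.073525
2. 88.943140, 128.548033
3. -45.973633, -98.967620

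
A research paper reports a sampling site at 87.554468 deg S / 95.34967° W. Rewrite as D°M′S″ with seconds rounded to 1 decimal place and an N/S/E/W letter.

87°33′16.1″ S, 95°20′58.8″ W

φ: whole degrees 87; 33.26808′ → 33′ and 16.085″
Lon: 0.349670° → 20.98020′; 0.98020 × 60 = 58.812″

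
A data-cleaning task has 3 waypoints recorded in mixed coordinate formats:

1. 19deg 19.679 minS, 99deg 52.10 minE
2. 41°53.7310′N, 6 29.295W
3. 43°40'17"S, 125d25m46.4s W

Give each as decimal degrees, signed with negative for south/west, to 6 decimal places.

1. -19.327983, 99.868333
2. 41.895517, -6.488250
3. -43.671389, -125.429556

Point 1:
  φ: 19 + 19.679/60 = 19.3279833
  S → negative
  Longitude: 99 + 52.1/60 = 99.8683333
  E ⇒ keep positive
Point 2:
  φ: 41 + 53.731/60 = 41.8955167
  N → positive
  Longitude: 29.295′ = 0.488250°; total 6.4882500
  hemisphere W, so the sign is −
Point 3:
  Lat: 40′ + 17″ = 40.28333′; 43 + 40.28333/60 = 43.6713889
  S ⇒ negate
  Lon: 25′ + 46.4″ = 25.77333′; 125 + 25.77333/60 = 125.4295556
  W → negative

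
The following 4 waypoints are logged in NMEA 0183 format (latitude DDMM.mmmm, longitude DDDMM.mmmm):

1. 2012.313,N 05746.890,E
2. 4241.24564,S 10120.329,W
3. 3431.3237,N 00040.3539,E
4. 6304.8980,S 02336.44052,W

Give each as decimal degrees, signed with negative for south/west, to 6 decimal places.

Point 1:
  Lat: degrees = first 2 digits = 20, minutes = 12.313; 20 + 12.313/60 = 20.2052167
  N ⇒ keep positive
  Lon: split at 3 digits → 057° and 46.89′; 57 + 46.89/60 = 57.7815000
  E ⇒ keep positive
Point 2:
  Latitude: degrees = first 2 digits = 42, minutes = 41.24564; 42 + 41.24564/60 = 42.6874273
  S ⇒ negate
  Lon: split at 3 digits → 101° and 20.329′; 101 + 20.329/60 = 101.3388167
  hemisphere W, so the sign is −
Point 3:
  Lat: degrees = first 2 digits = 34, minutes = 31.3237; 34 + 31.3237/60 = 34.5220617
  N → positive
  λ: split at 3 digits → 000° and 40.3539′; 0 + 40.3539/60 = 0.6725650
  E ⇒ keep positive
Point 4:
  φ: degrees = first 2 digits = 63, minutes = 4.898; 63 + 4.898/60 = 63.0816333
  S ⇒ negate
  Longitude: split at 3 digits → 023° and 36.44052′; 23 + 36.44052/60 = 23.6073420
  hemisphere W, so the sign is −

1. 20.205217, 57.781500
2. -42.687427, -101.338817
3. 34.522062, 0.672565
4. -63.081633, -23.607342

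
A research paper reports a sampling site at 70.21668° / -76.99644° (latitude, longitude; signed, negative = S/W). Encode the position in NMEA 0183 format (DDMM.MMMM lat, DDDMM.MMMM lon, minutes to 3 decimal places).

Lat: minutes = (70.216680 − 70) × 60 = 13.00080
Longitude is negative → W; |value| = 76.996440
λ: 76° + 0.996440 × 60 = 76° 59.78640′

7013.001,N / 07659.786,W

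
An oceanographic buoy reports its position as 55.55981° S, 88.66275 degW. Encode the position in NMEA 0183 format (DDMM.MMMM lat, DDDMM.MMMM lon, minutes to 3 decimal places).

5533.589,S / 08839.765,W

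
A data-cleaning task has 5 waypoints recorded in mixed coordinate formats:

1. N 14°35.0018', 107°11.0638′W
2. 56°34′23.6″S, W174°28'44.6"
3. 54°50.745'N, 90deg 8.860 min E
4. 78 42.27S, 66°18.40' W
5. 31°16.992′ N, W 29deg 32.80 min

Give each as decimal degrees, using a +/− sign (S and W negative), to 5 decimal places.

Point 1:
  Lat: 35.0018′ = 0.583363°; total 14.583363
  N ⇒ keep positive
  λ: 11.0638′ = 0.184397°; total 107.184397
  hemisphere W, so the sign is −
Point 2:
  φ: 34′ + 23.6″ = 34.39333′; 56 + 34.39333/60 = 56.573222
  S ⇒ negate
  λ: 174° + 28/60 + 44.6/3600 = 174 + 0.466667 + 0.012389 = 174.479056
  hemisphere W, so the sign is −
Point 3:
  Lat: 50.745′ = 0.845750°; total 54.845750
  N ⇒ keep positive
  λ: 90 + 8.86/60 = 90.147667
  E ⇒ keep positive
Point 4:
  φ: 78 + 42.27/60 = 78.704500
  hemisphere S, so the sign is −
  Lon: 18.4′ = 0.306667°; total 66.306667
  W ⇒ negate
Point 5:
  Latitude: 16.992′ = 0.283200°; total 31.283200
  N ⇒ keep positive
  λ: 32.8′ = 0.546667°; total 29.546667
  hemisphere W, so the sign is −

1. 14.58336, -107.18440
2. -56.57322, -174.47906
3. 54.84575, 90.14767
4. -78.70450, -66.30667
5. 31.28320, -29.54667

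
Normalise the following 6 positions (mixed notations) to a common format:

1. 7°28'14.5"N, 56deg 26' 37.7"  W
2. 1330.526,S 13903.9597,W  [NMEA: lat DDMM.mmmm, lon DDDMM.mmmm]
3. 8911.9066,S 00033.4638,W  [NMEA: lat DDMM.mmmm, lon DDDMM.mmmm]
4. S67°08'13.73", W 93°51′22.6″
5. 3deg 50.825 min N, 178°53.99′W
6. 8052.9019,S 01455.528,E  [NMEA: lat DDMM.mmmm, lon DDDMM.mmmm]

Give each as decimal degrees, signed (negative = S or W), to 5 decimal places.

1. 7.47069, -56.44381
2. -13.50877, -139.06600
3. -89.19844, -0.55773
4. -67.13715, -93.85628
5. 3.84708, -178.89983
6. -80.88170, 14.92547

Point 1:
  Latitude: 28′ + 14.5″ = 28.24167′; 7 + 28.24167/60 = 7.470694
  N → positive
  λ: 26′ + 37.7″ = 26.62833′; 56 + 26.62833/60 = 56.443806
  W → negative
Point 2:
  φ: degrees = first 2 digits = 13, minutes = 30.526; 13 + 30.526/60 = 13.508767
  S ⇒ negate
  Lon: degrees = first 3 digits = 139, minutes = 3.9597; 139 + 3.9597/60 = 139.065995
  W ⇒ negate
Point 3:
  Lat: degrees = first 2 digits = 89, minutes = 11.9066; 89 + 11.9066/60 = 89.198443
  S ⇒ negate
  Longitude: split at 3 digits → 000° and 33.4638′; 0 + 33.4638/60 = 0.557730
  W → negative
Point 4:
  Latitude: 67° + 8/60 + 13.73/3600 = 67 + 0.133333 + 0.003814 = 67.137147
  hemisphere S, so the sign is −
  Lon: 93 + 51/60 + 22.6/3600 = 93.856278
  hemisphere W, so the sign is −
Point 5:
  Lat: 50.825′ = 0.847083°; total 3.847083
  N ⇒ keep positive
  λ: 178 + 53.99/60 = 178.899833
  hemisphere W, so the sign is −
Point 6:
  Lat: degrees = first 2 digits = 80, minutes = 52.9019; 80 + 52.9019/60 = 80.881698
  hemisphere S, so the sign is −
  λ: degrees = first 3 digits = 14, minutes = 55.528; 14 + 55.528/60 = 14.925467
  E → positive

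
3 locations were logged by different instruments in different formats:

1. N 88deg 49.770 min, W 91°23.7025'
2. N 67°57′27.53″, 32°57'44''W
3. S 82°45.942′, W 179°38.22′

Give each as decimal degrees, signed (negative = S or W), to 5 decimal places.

1. 88.82950, -91.39504
2. 67.95765, -32.96222
3. -82.76570, -179.63700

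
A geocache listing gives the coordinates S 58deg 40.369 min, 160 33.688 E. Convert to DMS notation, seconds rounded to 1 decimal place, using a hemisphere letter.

Latitude: fractional minutes 0.36900 × 60 = 22.140″
Longitude: fractional minutes 0.68800 × 60 = 41.280″

58°40′22.1″ S, 160°33′41.3″ E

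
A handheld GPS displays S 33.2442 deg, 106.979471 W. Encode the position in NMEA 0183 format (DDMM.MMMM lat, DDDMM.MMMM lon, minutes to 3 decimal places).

3314.652,S / 10658.768,W

Lat: 33° + 0.244200 × 60 = 33° 14.65200′
λ: minutes = (106.979471 − 106) × 60 = 58.76826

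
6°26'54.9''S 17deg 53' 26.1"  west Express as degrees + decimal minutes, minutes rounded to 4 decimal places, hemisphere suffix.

Lat: seconds/60 = 0.91500; minutes = 26 + 0.91500 = 26.915000
λ: 53 + 26.1/60 = 53.435000′

6° 26.9150′ S, 17° 53.4350′ W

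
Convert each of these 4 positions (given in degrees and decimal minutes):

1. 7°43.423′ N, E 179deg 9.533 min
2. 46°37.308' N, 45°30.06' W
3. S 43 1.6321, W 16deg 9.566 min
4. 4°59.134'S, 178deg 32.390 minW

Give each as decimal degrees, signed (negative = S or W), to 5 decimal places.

1. 7.72372, 179.15888
2. 46.62180, -45.50100
3. -43.02720, -16.15943
4. -4.98557, -178.53983

Point 1:
  Lat: 43.423′ = 0.723717°; total 7.723717
  N → positive
  λ: 179 + 9.533/60 = 179.158883
  E → positive
Point 2:
  φ: 37.308′ = 0.621800°; total 46.621800
  N ⇒ keep positive
  λ: 30.06′ = 0.501000°; total 45.501000
  W → negative
Point 3:
  φ: 43 + 1.6321/60 = 43.027202
  hemisphere S, so the sign is −
  Lon: 9.566′ = 0.159433°; total 16.159433
  W ⇒ negate
Point 4:
  Latitude: 4 + 59.134/60 = 4.985567
  S ⇒ negate
  Longitude: 178 + 32.39/60 = 178.539833
  W → negative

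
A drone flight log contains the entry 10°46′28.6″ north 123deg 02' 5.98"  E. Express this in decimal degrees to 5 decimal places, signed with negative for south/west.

φ: 10° + 46/60 + 28.6/3600 = 10 + 0.766667 + 0.007944 = 10.774611
N → positive
λ: 2′ + 5.98″ = 2.09967′; 123 + 2.09967/60 = 123.034994
E ⇒ keep positive

10.77461, 123.03499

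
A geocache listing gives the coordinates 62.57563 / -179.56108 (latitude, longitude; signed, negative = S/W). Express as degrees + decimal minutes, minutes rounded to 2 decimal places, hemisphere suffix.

62° 34.54′ N, 179° 33.66′ W

φ: fractional part 0.575630 → 34.5378 minutes
Longitude is negative → W; |value| = 179.561080
Lon: minutes = (179.561080 − 179) × 60 = 33.6648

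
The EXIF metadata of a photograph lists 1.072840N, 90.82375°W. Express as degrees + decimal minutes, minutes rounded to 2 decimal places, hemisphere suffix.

φ: fractional part 0.072840 → 4.3704 minutes
Lon: fractional part 0.823750 → 49.4250 minutes

1° 4.37′ N, 90° 49.43′ W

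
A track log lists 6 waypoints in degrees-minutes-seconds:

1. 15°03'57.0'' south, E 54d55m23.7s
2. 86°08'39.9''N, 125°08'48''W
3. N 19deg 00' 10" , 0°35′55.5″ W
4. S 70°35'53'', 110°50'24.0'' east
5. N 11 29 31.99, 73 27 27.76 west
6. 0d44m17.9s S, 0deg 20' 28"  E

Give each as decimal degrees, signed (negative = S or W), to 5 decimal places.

Point 1:
  Latitude: 15° + 3/60 + 57/3600 = 15 + 0.050000 + 0.015833 = 15.065833
  S → negative
  Longitude: 54 + 55/60 + 23.7/3600 = 54.923250
  E ⇒ keep positive
Point 2:
  φ: 86 + 8/60 + 39.9/3600 = 86.144417
  N ⇒ keep positive
  λ: 125° + 8/60 + 48/3600 = 125 + 0.133333 + 0.013333 = 125.146667
  hemisphere W, so the sign is −
Point 3:
  φ: 19° + 0/60 + 10/3600 = 19 + 0.000000 + 0.002778 = 19.002778
  N ⇒ keep positive
  λ: 0° + 35/60 + 55.5/3600 = 0 + 0.583333 + 0.015417 = 0.598750
  W ⇒ negate
Point 4:
  Lat: 70° + 35/60 + 53/3600 = 70 + 0.583333 + 0.014722 = 70.598056
  S → negative
  Lon: 110 + 50/60 + 24/3600 = 110.840000
  E ⇒ keep positive
Point 5:
  φ: 11 + 29/60 + 31.99/3600 = 11.492219
  N → positive
  λ: 27′ + 27.76″ = 27.46267′; 73 + 27.46267/60 = 73.457711
  W → negative
Point 6:
  φ: 0 + 44/60 + 17.9/3600 = 0.738306
  S ⇒ negate
  Lon: 0° + 20/60 + 28/3600 = 0 + 0.333333 + 0.007778 = 0.341111
  E ⇒ keep positive

1. -15.06583, 54.92325
2. 86.14442, -125.14667
3. 19.00278, -0.59875
4. -70.59806, 110.84000
5. 11.49222, -73.45771
6. -0.73831, 0.34111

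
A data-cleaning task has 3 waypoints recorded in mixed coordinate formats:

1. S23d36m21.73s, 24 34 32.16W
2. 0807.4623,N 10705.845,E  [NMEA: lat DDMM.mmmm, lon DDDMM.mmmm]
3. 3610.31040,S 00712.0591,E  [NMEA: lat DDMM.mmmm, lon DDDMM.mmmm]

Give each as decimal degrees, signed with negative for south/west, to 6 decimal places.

Point 1:
  φ: 23° + 36/60 + 21.73/3600 = 23 + 0.600000 + 0.006036 = 23.6060361
  hemisphere S, so the sign is −
  Longitude: 24 + 34/60 + 32.16/3600 = 24.5756000
  W → negative
Point 2:
  φ: split at 2 digits → 08° and 7.4623′; 8 + 7.4623/60 = 8.1243717
  N → positive
  Lon: split at 3 digits → 107° and 5.845′; 107 + 5.845/60 = 107.0974167
  E ⇒ keep positive
Point 3:
  Latitude: split at 2 digits → 36° and 10.3104′; 36 + 10.3104/60 = 36.1718400
  S → negative
  λ: split at 3 digits → 007° and 12.0591′; 7 + 12.0591/60 = 7.2009850
  E ⇒ keep positive

1. -23.606036, -24.575600
2. 8.124372, 107.097417
3. -36.171840, 7.200985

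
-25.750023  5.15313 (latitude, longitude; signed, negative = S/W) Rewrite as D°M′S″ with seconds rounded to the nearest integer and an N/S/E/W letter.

Latitude is negative → S; |value| = 25.750023
φ: 0.750023 × 60 = 45.00138′ → 45′, remainder × 60 = 0.08″
Longitude: whole degrees 5; 9.18780′ → 9′ and 11.27″

25°45′0″ S, 5°09′11″ E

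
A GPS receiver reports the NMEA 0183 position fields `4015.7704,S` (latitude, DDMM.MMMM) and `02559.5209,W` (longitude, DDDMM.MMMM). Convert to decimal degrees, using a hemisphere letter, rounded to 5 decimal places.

40.26284° S, 25.99202° W

Latitude: split at 2 digits → 40° and 15.7704′; 40 + 15.7704/60 = 40.262840
λ: degrees = first 3 digits = 25, minutes = 59.5209; 25 + 59.5209/60 = 25.992015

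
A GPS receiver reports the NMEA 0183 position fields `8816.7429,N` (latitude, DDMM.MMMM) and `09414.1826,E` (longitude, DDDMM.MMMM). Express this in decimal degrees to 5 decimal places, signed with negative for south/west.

88.27905, 94.23638

Latitude: split at 2 digits → 88° and 16.7429′; 88 + 16.7429/60 = 88.279048
N ⇒ keep positive
Lon: degrees = first 3 digits = 94, minutes = 14.1826; 94 + 14.1826/60 = 94.236377
E → positive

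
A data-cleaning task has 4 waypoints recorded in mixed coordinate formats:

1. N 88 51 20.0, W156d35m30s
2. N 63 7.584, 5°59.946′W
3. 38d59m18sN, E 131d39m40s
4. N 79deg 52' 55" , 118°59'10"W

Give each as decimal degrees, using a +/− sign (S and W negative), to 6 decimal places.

Point 1:
  Latitude: 88° + 51/60 + 20/3600 = 88 + 0.850000 + 0.005556 = 88.8555556
  N ⇒ keep positive
  Lon: 35′ + 30″ = 35.50000′; 156 + 35.50000/60 = 156.5916667
  W → negative
Point 2:
  Lat: 7.584′ = 0.126400°; total 63.1264000
  N → positive
  Longitude: 5 + 59.946/60 = 5.9991000
  hemisphere W, so the sign is −
Point 3:
  φ: 59′ + 18″ = 59.30000′; 38 + 59.30000/60 = 38.9883333
  N ⇒ keep positive
  Longitude: 131° + 39/60 + 40/3600 = 131 + 0.650000 + 0.011111 = 131.6611111
  E ⇒ keep positive
Point 4:
  Lat: 79 + 52/60 + 55/3600 = 79.8819444
  N ⇒ keep positive
  Longitude: 59′ + 10″ = 59.16667′; 118 + 59.16667/60 = 118.9861111
  hemisphere W, so the sign is −

1. 88.855556, -156.591667
2. 63.126400, -5.999100
3. 38.988333, 131.661111
4. 79.881944, -118.986111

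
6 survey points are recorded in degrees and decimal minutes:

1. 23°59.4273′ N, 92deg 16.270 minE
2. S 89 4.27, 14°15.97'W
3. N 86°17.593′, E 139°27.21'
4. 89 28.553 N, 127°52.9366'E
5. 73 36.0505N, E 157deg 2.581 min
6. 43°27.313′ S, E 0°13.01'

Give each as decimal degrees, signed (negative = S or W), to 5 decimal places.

1. 23.99046, 92.27117
2. -89.07117, -14.26617
3. 86.29322, 139.45350
4. 89.47588, 127.88228
5. 73.60084, 157.04302
6. -43.45522, 0.21683

Point 1:
  Latitude: 59.4273′ = 0.990455°; total 23.990455
  N ⇒ keep positive
  Longitude: 16.27′ = 0.271167°; total 92.271167
  E → positive
Point 2:
  Latitude: 89 + 4.27/60 = 89.071167
  hemisphere S, so the sign is −
  Longitude: 15.97′ = 0.266167°; total 14.266167
  W ⇒ negate
Point 3:
  Latitude: 86 + 17.593/60 = 86.293217
  N → positive
  Longitude: 139 + 27.21/60 = 139.453500
  E ⇒ keep positive
Point 4:
  Latitude: 28.553′ = 0.475883°; total 89.475883
  N → positive
  λ: 52.9366′ = 0.882277°; total 127.882277
  E ⇒ keep positive
Point 5:
  Latitude: 73 + 36.0505/60 = 73.600842
  N → positive
  Longitude: 157 + 2.581/60 = 157.043017
  E ⇒ keep positive
Point 6:
  Lat: 27.313′ = 0.455217°; total 43.455217
  S → negative
  Longitude: 0 + 13.01/60 = 0.216833
  E ⇒ keep positive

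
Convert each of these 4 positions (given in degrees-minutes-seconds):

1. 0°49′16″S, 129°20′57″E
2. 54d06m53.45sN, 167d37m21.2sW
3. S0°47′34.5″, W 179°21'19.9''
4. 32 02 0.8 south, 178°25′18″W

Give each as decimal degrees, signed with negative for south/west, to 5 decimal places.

1. -0.82111, 129.34917
2. 54.11485, -167.62256
3. -0.79292, -179.35553
4. -32.03356, -178.42167

Point 1:
  Lat: 0 + 49/60 + 16/3600 = 0.821111
  S → negative
  λ: 20′ + 57″ = 20.95000′; 129 + 20.95000/60 = 129.349167
  E → positive
Point 2:
  Latitude: 6′ + 53.45″ = 6.89083′; 54 + 6.89083/60 = 54.114847
  N ⇒ keep positive
  λ: 37′ + 21.2″ = 37.35333′; 167 + 37.35333/60 = 167.622556
  hemisphere W, so the sign is −
Point 3:
  Latitude: 47′ + 34.5″ = 47.57500′; 0 + 47.57500/60 = 0.792917
  S ⇒ negate
  Longitude: 179 + 21/60 + 19.9/3600 = 179.355528
  W → negative
Point 4:
  Lat: 32 + 2/60 + 0.8/3600 = 32.033556
  hemisphere S, so the sign is −
  Lon: 25′ + 18″ = 25.30000′; 178 + 25.30000/60 = 178.421667
  W → negative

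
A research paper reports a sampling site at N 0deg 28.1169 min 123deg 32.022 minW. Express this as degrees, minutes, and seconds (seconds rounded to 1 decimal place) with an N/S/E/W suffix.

Latitude: fractional minutes 0.11690 × 60 = 7.014″
Lon: fractional minutes 0.02200 × 60 = 1.320″

0°28′7.0″ N, 123°32′1.3″ W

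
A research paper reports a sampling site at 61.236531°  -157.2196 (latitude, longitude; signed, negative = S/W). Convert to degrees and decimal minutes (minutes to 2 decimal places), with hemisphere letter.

Lat: fractional part 0.236531 → 14.1919 minutes
Longitude is negative → W; |value| = 157.219600
Lon: 157° + 0.219600 × 60 = 157° 13.1760′

61° 14.19′ N, 157° 13.18′ W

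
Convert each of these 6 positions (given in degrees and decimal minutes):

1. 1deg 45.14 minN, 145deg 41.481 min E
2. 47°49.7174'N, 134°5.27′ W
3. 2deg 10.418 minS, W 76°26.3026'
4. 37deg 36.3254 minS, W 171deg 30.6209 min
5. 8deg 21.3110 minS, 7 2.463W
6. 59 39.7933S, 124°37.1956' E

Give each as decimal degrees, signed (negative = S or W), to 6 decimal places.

Point 1:
  Lat: 45.14′ = 0.752333°; total 1.7523333
  N ⇒ keep positive
  λ: 145 + 41.481/60 = 145.6913500
  E → positive
Point 2:
  φ: 47 + 49.7174/60 = 47.8286233
  N ⇒ keep positive
  Lon: 5.27′ = 0.087833°; total 134.0878333
  W ⇒ negate
Point 3:
  Latitude: 10.418′ = 0.173633°; total 2.1736333
  S → negative
  Lon: 76 + 26.3026/60 = 76.4383767
  W → negative
Point 4:
  Lat: 36.3254′ = 0.605423°; total 37.6054233
  S → negative
  Lon: 30.6209′ = 0.510348°; total 171.5103483
  hemisphere W, so the sign is −
Point 5:
  φ: 8 + 21.311/60 = 8.3551833
  S → negative
  λ: 7 + 2.463/60 = 7.0410500
  hemisphere W, so the sign is −
Point 6:
  φ: 59 + 39.7933/60 = 59.6632217
  S → negative
  Lon: 37.1956′ = 0.619927°; total 124.6199267
  E ⇒ keep positive

1. 1.752333, 145.691350
2. 47.828623, -134.087833
3. -2.173633, -76.438377
4. -37.605423, -171.510348
5. -8.355183, -7.041050
6. -59.663222, 124.619927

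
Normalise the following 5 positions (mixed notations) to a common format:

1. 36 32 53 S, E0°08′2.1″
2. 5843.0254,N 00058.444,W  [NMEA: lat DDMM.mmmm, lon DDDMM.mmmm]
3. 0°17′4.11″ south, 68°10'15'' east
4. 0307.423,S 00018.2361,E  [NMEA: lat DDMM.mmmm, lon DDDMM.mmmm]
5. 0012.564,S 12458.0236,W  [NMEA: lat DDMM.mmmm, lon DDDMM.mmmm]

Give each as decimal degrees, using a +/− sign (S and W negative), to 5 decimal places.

Point 1:
  Lat: 36 + 32/60 + 53/3600 = 36.548056
  hemisphere S, so the sign is −
  λ: 0° + 8/60 + 2.1/3600 = 0 + 0.133333 + 0.000583 = 0.133917
  E → positive
Point 2:
  Latitude: degrees = first 2 digits = 58, minutes = 43.0254; 58 + 43.0254/60 = 58.717090
  N ⇒ keep positive
  Longitude: degrees = first 3 digits = 0, minutes = 58.444; 0 + 58.444/60 = 0.974067
  W → negative
Point 3:
  φ: 17′ + 4.11″ = 17.06850′; 0 + 17.06850/60 = 0.284475
  S ⇒ negate
  Lon: 10′ + 15″ = 10.25000′; 68 + 10.25000/60 = 68.170833
  E → positive
Point 4:
  Lat: split at 2 digits → 03° and 7.423′; 3 + 7.423/60 = 3.123717
  S ⇒ negate
  Longitude: split at 3 digits → 000° and 18.2361′; 0 + 18.2361/60 = 0.303935
  E ⇒ keep positive
Point 5:
  Lat: split at 2 digits → 00° and 12.564′; 0 + 12.564/60 = 0.209400
  hemisphere S, so the sign is −
  Lon: split at 3 digits → 124° and 58.0236′; 124 + 58.0236/60 = 124.967060
  hemisphere W, so the sign is −

1. -36.54806, 0.13392
2. 58.71709, -0.97407
3. -0.28448, 68.17083
4. -3.12372, 0.30394
5. -0.20940, -124.96706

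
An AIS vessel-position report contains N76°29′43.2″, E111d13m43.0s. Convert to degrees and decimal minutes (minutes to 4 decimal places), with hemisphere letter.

φ: 29 + 43.2/60 = 29.720000′
Lon: seconds/60 = 0.71667; minutes = 13 + 0.71667 = 13.716667

76° 29.7200′ N, 111° 13.7167′ E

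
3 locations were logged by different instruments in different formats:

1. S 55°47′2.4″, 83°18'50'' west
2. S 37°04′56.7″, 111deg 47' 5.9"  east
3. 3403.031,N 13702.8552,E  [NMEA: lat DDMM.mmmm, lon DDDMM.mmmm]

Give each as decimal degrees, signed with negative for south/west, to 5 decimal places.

Point 1:
  φ: 55 + 47/60 + 2.4/3600 = 55.784000
  S → negative
  λ: 83° + 18/60 + 50/3600 = 83 + 0.300000 + 0.013889 = 83.313889
  W ⇒ negate
Point 2:
  Lat: 4′ + 56.7″ = 4.94500′; 37 + 4.94500/60 = 37.082417
  hemisphere S, so the sign is −
  Lon: 47′ + 5.9″ = 47.09833′; 111 + 47.09833/60 = 111.784972
  E ⇒ keep positive
Point 3:
  Latitude: split at 2 digits → 34° and 3.031′; 34 + 3.031/60 = 34.050517
  N ⇒ keep positive
  λ: degrees = first 3 digits = 137, minutes = 2.8552; 137 + 2.8552/60 = 137.047587
  E → positive

1. -55.78400, -83.31389
2. -37.08242, 111.78497
3. 34.05052, 137.04759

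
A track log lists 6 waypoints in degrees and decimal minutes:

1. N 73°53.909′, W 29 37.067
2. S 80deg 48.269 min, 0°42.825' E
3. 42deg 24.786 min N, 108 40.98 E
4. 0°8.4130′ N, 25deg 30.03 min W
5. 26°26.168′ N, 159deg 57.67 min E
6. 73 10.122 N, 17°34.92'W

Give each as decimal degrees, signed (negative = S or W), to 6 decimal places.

1. 73.898483, -29.617783
2. -80.804483, 0.713750
3. 42.413100, 108.683000
4. 0.140217, -25.500500
5. 26.436133, 159.961167
6. 73.168700, -17.582000

Point 1:
  Lat: 53.909′ = 0.898483°; total 73.8984833
  N ⇒ keep positive
  Lon: 29 + 37.067/60 = 29.6177833
  hemisphere W, so the sign is −
Point 2:
  Latitude: 48.269′ = 0.804483°; total 80.8044833
  S → negative
  Lon: 42.825′ = 0.713750°; total 0.7137500
  E ⇒ keep positive
Point 3:
  Latitude: 42 + 24.786/60 = 42.4131000
  N → positive
  λ: 108 + 40.98/60 = 108.6830000
  E → positive
Point 4:
  φ: 0 + 8.413/60 = 0.1402167
  N → positive
  Longitude: 30.03′ = 0.500500°; total 25.5005000
  hemisphere W, so the sign is −
Point 5:
  φ: 26 + 26.168/60 = 26.4361333
  N ⇒ keep positive
  Longitude: 159 + 57.67/60 = 159.9611667
  E → positive
Point 6:
  φ: 73 + 10.122/60 = 73.1687000
  N ⇒ keep positive
  Longitude: 17 + 34.92/60 = 17.5820000
  W ⇒ negate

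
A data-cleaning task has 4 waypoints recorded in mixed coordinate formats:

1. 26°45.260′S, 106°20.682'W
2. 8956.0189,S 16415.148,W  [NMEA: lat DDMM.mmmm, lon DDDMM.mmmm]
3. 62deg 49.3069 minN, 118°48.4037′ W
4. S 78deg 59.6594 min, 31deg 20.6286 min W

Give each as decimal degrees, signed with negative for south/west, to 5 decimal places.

1. -26.75433, -106.34470
2. -89.93365, -164.25247
3. 62.82178, -118.80673
4. -78.99432, -31.34381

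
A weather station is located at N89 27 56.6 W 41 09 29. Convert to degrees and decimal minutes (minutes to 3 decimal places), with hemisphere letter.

Lat: 27 + 56.6/60 = 27.94333′
Lon: seconds/60 = 0.48333; minutes = 9 + 0.48333 = 9.48333

89° 27.943′ N, 41° 9.483′ W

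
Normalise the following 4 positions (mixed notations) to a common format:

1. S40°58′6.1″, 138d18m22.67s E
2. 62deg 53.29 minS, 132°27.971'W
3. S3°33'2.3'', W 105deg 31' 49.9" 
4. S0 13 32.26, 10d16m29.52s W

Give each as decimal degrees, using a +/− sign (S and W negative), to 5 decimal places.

Point 1:
  Latitude: 58′ + 6.1″ = 58.10167′; 40 + 58.10167/60 = 40.968361
  S → negative
  Lon: 138 + 18/60 + 22.67/3600 = 138.306297
  E → positive
Point 2:
  Latitude: 53.29′ = 0.888167°; total 62.888167
  hemisphere S, so the sign is −
  Lon: 132 + 27.971/60 = 132.466183
  W → negative
Point 3:
  φ: 33′ + 2.3″ = 33.03833′; 3 + 33.03833/60 = 3.550639
  S → negative
  Longitude: 105 + 31/60 + 49.9/3600 = 105.530528
  W ⇒ negate
Point 4:
  Latitude: 13′ + 32.26″ = 13.53767′; 0 + 13.53767/60 = 0.225628
  S → negative
  λ: 16′ + 29.52″ = 16.49200′; 10 + 16.49200/60 = 10.274867
  hemisphere W, so the sign is −

1. -40.96836, 138.30630
2. -62.88817, -132.46618
3. -3.55064, -105.53053
4. -0.22563, -10.27487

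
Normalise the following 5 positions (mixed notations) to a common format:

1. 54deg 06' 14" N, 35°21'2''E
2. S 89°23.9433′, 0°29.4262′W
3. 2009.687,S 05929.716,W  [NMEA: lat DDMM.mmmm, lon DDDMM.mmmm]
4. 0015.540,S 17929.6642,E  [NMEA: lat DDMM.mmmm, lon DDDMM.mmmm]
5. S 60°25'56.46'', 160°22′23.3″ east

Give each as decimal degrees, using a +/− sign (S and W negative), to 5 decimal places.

Point 1:
  Lat: 6′ + 14″ = 6.23333′; 54 + 6.23333/60 = 54.103889
  N → positive
  Lon: 35° + 21/60 + 2/3600 = 35 + 0.350000 + 0.000556 = 35.350556
  E → positive
Point 2:
  φ: 89 + 23.9433/60 = 89.399055
  S → negative
  Longitude: 29.4262′ = 0.490437°; total 0.490437
  hemisphere W, so the sign is −
Point 3:
  Latitude: degrees = first 2 digits = 20, minutes = 9.687; 20 + 9.687/60 = 20.161450
  S → negative
  Lon: split at 3 digits → 059° and 29.716′; 59 + 29.716/60 = 59.495267
  hemisphere W, so the sign is −
Point 4:
  φ: degrees = first 2 digits = 0, minutes = 15.54; 0 + 15.54/60 = 0.259000
  S ⇒ negate
  Lon: degrees = first 3 digits = 179, minutes = 29.6642; 179 + 29.6642/60 = 179.494403
  E ⇒ keep positive
Point 5:
  Lat: 60° + 25/60 + 56.46/3600 = 60 + 0.416667 + 0.015683 = 60.432350
  S → negative
  λ: 160° + 22/60 + 23.3/3600 = 160 + 0.366667 + 0.006472 = 160.373139
  E → positive

1. 54.10389, 35.35056
2. -89.39906, -0.49044
3. -20.16145, -59.49527
4. -0.25900, 179.49440
5. -60.43235, 160.37314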